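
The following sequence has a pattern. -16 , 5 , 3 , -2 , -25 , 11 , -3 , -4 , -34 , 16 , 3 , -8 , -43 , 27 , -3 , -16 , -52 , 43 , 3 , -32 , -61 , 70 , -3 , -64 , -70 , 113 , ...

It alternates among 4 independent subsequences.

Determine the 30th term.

Split by position mod 4: positions 1, 5, 9, … form one track, and each other residue class forms its own.
Stream A = -16, -25, -34, -43, -52, -61, -70: subtracting 9 each time.
Stream B = 5, 11, 16, 27, 43, 70, 113: a Fibonacci-like recurrence a_n = a_{n-1} + a_{n-2}.
Stream C = 3, -3, 3, -3, 3, -3: oscillating between 3 and -3.
Stream D = -2, -4, -8, -16, -32, -64: geometric with ratio 2.
Term 30 comes from stream B (its 8th entry): 183.

183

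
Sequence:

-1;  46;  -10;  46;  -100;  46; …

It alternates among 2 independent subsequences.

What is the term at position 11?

-100000

The terms cycle through 2 interleaved subsequences.
Track A is -1, -10, -100, which is multiplying by 10 each time.
Track B is 46, 46, 46, which is constant 46.
Position 11 falls in track A as its term 6, giving -100000.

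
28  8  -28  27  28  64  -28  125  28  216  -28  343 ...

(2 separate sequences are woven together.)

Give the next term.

28

Odd-indexed and even-indexed terms follow separate rules.
Stream A is 28, -28, 28, -28, 28, -28, which is the oscillation 28·(−1)^(n+1).
Stream B is 8, 27, 64, 125, 216, 343, which is the cubes 2³, 3³, 4³, ….
Term 13 comes from stream A (its 7th entry): 28.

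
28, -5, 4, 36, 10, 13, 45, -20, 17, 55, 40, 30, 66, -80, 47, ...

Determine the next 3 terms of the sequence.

78, 160, 77

Split by position mod 3: positions 1, 4, 7, … form one track, and each other residue class forms its own.
Track A is 28, 36, 45, 55, 66, which is the triangular numbers T_7, T_8, ….
Track B is -5, 10, -20, 40, -80, which is multiplying by -2 each time.
Track C is 4, 13, 17, 30, 47, which is a Fibonacci-like recurrence a_n = a_{n-1} + a_{n-2}.
Position 16 → track A, term 6 = 78.
Position 17 falls in track B as its term 6, giving 160.
Position 18 falls in track C as its term 6, giving 77.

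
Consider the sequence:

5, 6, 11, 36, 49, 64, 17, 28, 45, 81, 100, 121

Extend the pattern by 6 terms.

The slot pattern repeats as AAABBB (period 6), so there are 2 interleaved tracks.
Track A = 5, 6, 11, 17, 28, 45: each term equals the sum of the previous two.
Track B = 36, 49, 64, 81, 100, 121: the squares 6², 7², 8², ….
Term 13 comes from track A (its 7th entry): 73.
Term 14 comes from track A (its 8th entry): 118.
Term 15 comes from track A (its 9th entry): 191.
Position 16 falls in track B as its term 7, giving 144.
Position 17 → track B, term 8 = 169.
Position 18 falls in track B as its term 9, giving 196.

73, 118, 191, 144, 169, 196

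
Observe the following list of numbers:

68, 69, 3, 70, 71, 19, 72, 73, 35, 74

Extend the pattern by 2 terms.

75, 51

The slot pattern repeats as AAB (period 3), so there are 2 interleaved tracks.
Track A = 68, 69, 70, 71, 72, 73, 74: arithmetic with common difference +1.
Track B = 3, 19, 35: arithmetic, step +16.
Position 11 → track A, term 8 = 75.
Term 12 comes from track B (its 4th entry): 51.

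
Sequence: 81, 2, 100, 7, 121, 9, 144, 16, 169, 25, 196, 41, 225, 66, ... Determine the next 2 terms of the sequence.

256, 107

Positions 1, 3, 5, … form one subsequence and positions 2, 4, 6, … form another.
Track A: 81, 100, 121, 144, 169, 196, 225 (consecutive squares n² from n = 9).
Track B: 2, 7, 9, 16, 25, 41, 66 (a Fibonacci-like recurrence a_n = a_{n-1} + a_{n-2}).
Position 15 falls in track A as its term 8, giving 256.
Position 16 falls in track B as its term 8, giving 107.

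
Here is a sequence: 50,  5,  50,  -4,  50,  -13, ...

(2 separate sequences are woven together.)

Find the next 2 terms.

50, -22

Taking every 2nd term gives 2 separate tracks.
Stream A = 50, 50, 50: constant 50.
Stream B = 5, -4, -13: arithmetic, step −9.
Position 7 → stream A, term 4 = 50.
The 8th slot belongs to stream B; its 4th term is -22.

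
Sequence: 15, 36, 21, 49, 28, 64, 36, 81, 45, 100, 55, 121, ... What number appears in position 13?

Positions 1, 3, 5, … form one subsequence and positions 2, 4, 6, … form another.
Stream A is 15, 21, 28, 36, 45, 55, which is triangular numbers n(n+1)/2 for n = 5, 6, ….
Stream B is 36, 49, 64, 81, 100, 121, which is the squares 6², 7², 8², ….
Position 13 falls in stream A as its term 7, giving 66.

66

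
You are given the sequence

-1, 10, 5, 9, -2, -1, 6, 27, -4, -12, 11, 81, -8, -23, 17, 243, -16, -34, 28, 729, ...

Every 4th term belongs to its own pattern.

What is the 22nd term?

-45

Read the sequence 4 terms at a time; column i is its own pattern.
Stream A is -1, -2, -4, -8, -16, which is a geometric progression (common ratio 2).
Stream B is 10, -1, -12, -23, -34, which is arithmetic, step −11.
Stream C is 5, 6, 11, 17, 28, which is each term equals the sum of the previous two.
Stream D is 9, 27, 81, 243, 729, which is powers of 3.
Position 22 falls in stream B as its term 6, giving -45.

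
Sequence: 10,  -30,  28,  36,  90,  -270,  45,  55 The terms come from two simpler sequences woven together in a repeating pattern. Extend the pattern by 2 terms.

Positions follow the repeating pattern AABB; grouping by letter gives 2 tracks.
Track A = 10, -30, 90, -270: a geometric progression (common ratio -3).
Track B = 28, 36, 45, 55: triangular numbers starting at T_7.
Term 9 comes from track A (its 5th entry): 810.
The 10th slot belongs to track A; its 6th term is -2430.

810, -2430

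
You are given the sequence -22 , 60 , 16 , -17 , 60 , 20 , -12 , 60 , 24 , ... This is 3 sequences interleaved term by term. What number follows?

-7

Split by position mod 3 into 3 tracks.
Track A: -22, -17, -12 (arithmetic with common difference +5).
Track B: 60, 60, 60 (the constant sequence 60).
Track C: 16, 20, 24 (arithmetic with common difference +4).
Term 10 comes from track A (its 4th entry): -7.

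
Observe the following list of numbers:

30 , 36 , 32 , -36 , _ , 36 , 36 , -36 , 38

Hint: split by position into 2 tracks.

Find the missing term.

34

Split by position mod 2 into 2 tracks.
Track A: 30, 32, ?, 36, 38. Arithmetic with common difference +2.
Track B: 36, -36, 36, -36. Oscillating between 36 and -36.
Filling track A at index 3 by its rule yields 34.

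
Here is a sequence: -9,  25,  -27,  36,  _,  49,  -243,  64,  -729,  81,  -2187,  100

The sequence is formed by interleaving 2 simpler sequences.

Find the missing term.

-81

Split by position mod 2 into 2 tracks.
Track A is -9, -27, ?, -243, -729, -2187, which is geometric with ratio 3.
Track B is 25, 36, 49, 64, 81, 100, which is the squares 5², 6², 7², ….
Filling track A at index 3 by its rule yields -81.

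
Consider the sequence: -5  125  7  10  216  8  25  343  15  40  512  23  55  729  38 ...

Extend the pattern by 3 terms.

70, 1000, 61

The terms cycle through 3 interleaved subsequences.
Track A: -5, 10, 25, 40, 55 — arithmetic, step +15.
Track B: 125, 216, 343, 512, 729 — perfect cubes starting at 5³.
Track C: 7, 8, 15, 23, 38 — Fibonacci-style (each term is the sum of the two before it).
Term 16 comes from track A (its 6th entry): 70.
Term 17 comes from track B (its 6th entry): 1000.
Term 18 comes from track C (its 6th entry): 61.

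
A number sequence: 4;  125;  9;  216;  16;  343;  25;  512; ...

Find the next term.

Odd-indexed and even-indexed terms follow separate rules.
Track A: 4, 9, 16, 25. The squares 2², 3², 4², ….
Track B: 125, 216, 343, 512. Consecutive cubes n³ from n = 5.
Position 9 → track A, term 5 = 36.

36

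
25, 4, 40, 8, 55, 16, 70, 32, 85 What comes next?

Positions 1, 3, 5, … form one subsequence and positions 2, 4, 6, … form another.
Track A: 25, 40, 55, 70, 85 (adding 15 each time).
Track B: 4, 8, 16, 32 (a geometric progression (common ratio 2)).
Position 10 → track B, term 5 = 64.

64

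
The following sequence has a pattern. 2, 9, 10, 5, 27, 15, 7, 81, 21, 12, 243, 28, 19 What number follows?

729

Split by position mod 3 into 3 tracks.
Stream A: 2, 5, 7, 12, 19. A Fibonacci-like recurrence a_n = a_{n-1} + a_{n-2}.
Stream B: 9, 27, 81, 243. Successive powers of 3.
Stream C: 10, 15, 21, 28. The triangular numbers T_4, T_5, ….
Term 14 comes from stream B (its 5th entry): 729.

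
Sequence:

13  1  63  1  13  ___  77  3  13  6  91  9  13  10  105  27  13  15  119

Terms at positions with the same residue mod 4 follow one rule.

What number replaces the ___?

3

The terms cycle through 4 interleaved subsequences.
Track A = 13, 13, 13, 13, 13: the constant sequence 13.
Track B = 1, ?, 6, 10, 15: triangular numbers starting at T_1.
Track C = 63, 77, 91, 105, 119: linear: a_n = 49 + 14·n.
Track D = 1, 3, 9, 27: successive powers of 3.
The gap is track B's term 2; the rule gives 3.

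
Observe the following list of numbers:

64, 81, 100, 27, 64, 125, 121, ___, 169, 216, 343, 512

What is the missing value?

Reading positions in blocks of 6 reveals the pattern AAABBB — 2 tracks woven together.
Subsequence A: 64, 81, 100, 121, ?, 169. Consecutive squares n² from n = 8.
Subsequence B: 27, 64, 125, 216, 343, 512. The cubes 3³, 4³, 5³, ….
Subsequence A's pattern makes the blank 144.

144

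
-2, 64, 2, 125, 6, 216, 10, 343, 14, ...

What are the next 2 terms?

Split by position mod 2 into 2 tracks.
Stream A is -2, 2, 6, 10, 14, which is arithmetic, step +4.
Stream B is 64, 125, 216, 343, which is the cubes 4³, 5³, 6³, ….
Position 10 → stream B, term 5 = 512.
Term 11 comes from stream A (its 6th entry): 18.

512, 18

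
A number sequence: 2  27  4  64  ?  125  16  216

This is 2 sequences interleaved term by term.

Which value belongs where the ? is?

Split by position mod 2 into 2 tracks.
Stream A = 2, 4, ?, 16: successive powers of 2.
Stream B = 27, 64, 125, 216: consecutive cubes n³ from n = 3.
Filling stream A at index 3 by its rule yields 8.

8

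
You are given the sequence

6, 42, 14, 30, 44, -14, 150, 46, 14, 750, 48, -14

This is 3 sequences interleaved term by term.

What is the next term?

Split by position mod 3: positions 1, 4, 7, … form one track, and each other residue class forms its own.
Stream A = 6, 30, 150, 750: geometric with ratio 5.
Stream B = 42, 44, 46, 48: linear: a_n = 40 + 2·n.
Stream C = 14, -14, 14, -14: oscillating between 14 and -14.
Term 13 comes from stream A (its 5th entry): 3750.

3750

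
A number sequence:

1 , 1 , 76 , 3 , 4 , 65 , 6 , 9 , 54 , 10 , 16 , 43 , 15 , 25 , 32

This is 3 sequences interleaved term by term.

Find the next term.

21

Split by position mod 3 into 3 tracks.
Subsequence A = 1, 3, 6, 10, 15: the triangular numbers T_1, T_2, ….
Subsequence B = 1, 4, 9, 16, 25: the squares 1², 2², 3², ….
Subsequence C = 76, 65, 54, 43, 32: subtracting 11 each time.
Position 16 falls in subsequence A as its term 6, giving 21.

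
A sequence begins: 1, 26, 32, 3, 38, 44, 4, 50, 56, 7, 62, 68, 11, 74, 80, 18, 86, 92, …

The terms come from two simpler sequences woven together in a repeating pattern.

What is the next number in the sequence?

Reading positions in blocks of 3 reveals the pattern ABB — 2 tracks woven together.
Track A = 1, 3, 4, 7, 11, 18: a Fibonacci-like recurrence a_n = a_{n-1} + a_{n-2}.
Track B = 26, 32, 38, 44, 50, 56, 62, 68, 74, 80, 86, 92: adding 6 each time.
The 19th slot belongs to track A; its 7th term is 29.

29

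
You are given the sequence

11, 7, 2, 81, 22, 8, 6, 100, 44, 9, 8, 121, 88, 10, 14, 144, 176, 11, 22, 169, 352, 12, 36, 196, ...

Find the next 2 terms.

The terms cycle through 4 interleaved subsequences.
Track A: 11, 22, 44, 88, 176, 352 (geometric, ×2 each step).
Track B: 7, 8, 9, 10, 11, 12 (linear: a_n = 6 + n).
Track C: 2, 6, 8, 14, 22, 36 (Fibonacci-style (each term is the sum of the two before it)).
Track D: 81, 100, 121, 144, 169, 196 (perfect squares starting at 9²).
The 25th slot belongs to track A; its 7th term is 704.
Term 26 comes from track B (its 7th entry): 13.

704, 13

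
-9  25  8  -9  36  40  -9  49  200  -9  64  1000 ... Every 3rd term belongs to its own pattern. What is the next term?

Taking every 3rd term gives 3 separate tracks.
Stream A: -9, -9, -9, -9. The constant sequence -9.
Stream B: 25, 36, 49, 64. Perfect squares starting at 5².
Stream C: 8, 40, 200, 1000. Multiplying by 5 each time.
The 13th slot belongs to stream A; its 5th term is -9.

-9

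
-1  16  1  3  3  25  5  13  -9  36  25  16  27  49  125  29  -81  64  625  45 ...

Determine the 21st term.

Taking every 4th term gives 4 separate tracks.
Subsequence A is -1, 3, -9, 27, -81, which is geometric with ratio -3.
Subsequence B is 16, 25, 36, 49, 64, which is perfect squares starting at 4².
Subsequence C is 1, 5, 25, 125, 625, which is successive powers of 5.
Subsequence D is 3, 13, 16, 29, 45, which is each term equals the sum of the previous two.
Position 21 falls in subsequence A as its term 6, giving 243.

243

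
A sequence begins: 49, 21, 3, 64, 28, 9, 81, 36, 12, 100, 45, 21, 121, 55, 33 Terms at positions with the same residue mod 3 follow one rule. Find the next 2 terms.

Taking every 3rd term gives 3 separate tracks.
Track A: 49, 64, 81, 100, 121 — the squares 7², 8², 9², ….
Track B: 21, 28, 36, 45, 55 — the triangular numbers T_6, T_7, ….
Track C: 3, 9, 12, 21, 33 — Fibonacci-style (each term is the sum of the two before it).
Position 16 → track A, term 6 = 144.
The 17th slot belongs to track B; its 6th term is 66.

144, 66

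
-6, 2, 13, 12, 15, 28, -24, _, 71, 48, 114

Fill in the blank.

43

Reading positions in blocks of 3 reveals the pattern ABB — 2 tracks woven together.
Track A is -6, 12, -24, 48, which is geometric with ratio -2.
Track B is 2, 13, 15, 28, ?, 71, 114, which is each term equals the sum of the previous two.
Filling track B at index 5 by its rule yields 43.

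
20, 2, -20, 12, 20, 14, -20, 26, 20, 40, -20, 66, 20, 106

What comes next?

The terms cycle through 2 interleaved subsequences.
Stream A: 20, -20, 20, -20, 20, -20, 20. Alternating ±20.
Stream B: 2, 12, 14, 26, 40, 66, 106. Each term equals the sum of the previous two.
The 15th slot belongs to stream A; its 8th term is -20.

-20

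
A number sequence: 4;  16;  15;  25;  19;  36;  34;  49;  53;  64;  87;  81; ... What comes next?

Split by position mod 2 into 2 tracks.
Track A is 4, 15, 19, 34, 53, 87, which is each term equals the sum of the previous two.
Track B is 16, 25, 36, 49, 64, 81, which is the squares 4², 5², 6², ….
Term 13 comes from track A (its 7th entry): 140.

140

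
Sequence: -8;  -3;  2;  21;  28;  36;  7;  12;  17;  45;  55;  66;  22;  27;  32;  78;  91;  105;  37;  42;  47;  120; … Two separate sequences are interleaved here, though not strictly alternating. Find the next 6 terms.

Positions follow the repeating pattern AAABBB; grouping by letter gives 2 tracks.
Stream A: -8, -3, 2, 7, 12, 17, 22, 27, 32, 37, 42, 47 (arithmetic, step +5).
Stream B: 21, 28, 36, 45, 55, 66, 78, 91, 105, 120 (triangular numbers n(n+1)/2 for n = 6, 7, …).
Position 23 → stream B, term 11 = 136.
The 24th slot belongs to stream B; its 12th term is 153.
The 25th slot belongs to stream A; its 13th term is 52.
The 26th slot belongs to stream A; its 14th term is 57.
Position 27 → stream A, term 15 = 62.
Term 28 comes from stream B (its 13th entry): 171.

136, 153, 52, 57, 62, 171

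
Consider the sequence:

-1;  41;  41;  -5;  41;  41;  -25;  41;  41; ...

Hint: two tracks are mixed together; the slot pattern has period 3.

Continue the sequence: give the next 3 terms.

-125, 41, 41

Positions follow the repeating pattern ABB; grouping by letter gives 2 tracks.
Track A = -1, -5, -25: multiplying by 5 each time.
Track B = 41, 41, 41, 41, 41, 41: the constant sequence 41.
The 10th slot belongs to track A; its 4th term is -125.
Position 11 falls in track B as its term 7, giving 41.
Position 12 → track B, term 8 = 41.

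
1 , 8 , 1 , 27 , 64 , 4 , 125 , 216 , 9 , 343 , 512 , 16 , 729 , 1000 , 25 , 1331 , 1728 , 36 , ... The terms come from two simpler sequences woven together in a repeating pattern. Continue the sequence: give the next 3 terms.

Positions follow the repeating pattern AAB; grouping by letter gives 2 tracks.
Track A: 1, 8, 27, 64, 125, 216, 343, 512, 729, 1000, 1331, 1728 — perfect cubes starting at 1³.
Track B: 1, 4, 9, 16, 25, 36 — perfect squares starting at 1².
Position 19 → track A, term 13 = 2197.
The 20th slot belongs to track A; its 14th term is 2744.
The 21st slot belongs to track B; its 7th term is 49.

2197, 2744, 49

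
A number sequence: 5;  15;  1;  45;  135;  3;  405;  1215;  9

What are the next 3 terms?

Positions follow the repeating pattern AAB; grouping by letter gives 2 tracks.
Subsequence A: 5, 15, 45, 135, 405, 1215 (geometric with ratio 3).
Subsequence B: 1, 3, 9 (powers 3^0, 3^1, 3^2, …).
Term 10 comes from subsequence A (its 7th entry): 3645.
Term 11 comes from subsequence A (its 8th entry): 10935.
The 12th slot belongs to subsequence B; its 4th term is 27.

3645, 10935, 27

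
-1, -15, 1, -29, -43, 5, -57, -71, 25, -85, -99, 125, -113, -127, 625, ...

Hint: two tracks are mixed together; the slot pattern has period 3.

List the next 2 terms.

The slot pattern repeats as AAB (period 3), so there are 2 interleaved tracks.
Track A: -1, -15, -29, -43, -57, -71, -85, -99, -113, -127. Arithmetic with common difference −14.
Track B: 1, 5, 25, 125, 625. Powers of 5.
The 16th slot belongs to track A; its 11th term is -141.
Term 17 comes from track A (its 12th entry): -155.

-141, -155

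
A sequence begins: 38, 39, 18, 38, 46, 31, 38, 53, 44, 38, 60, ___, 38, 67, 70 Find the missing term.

Split by position mod 3 into 3 tracks.
Subsequence A = 38, 38, 38, 38, 38: always 38.
Subsequence B = 39, 46, 53, 60, 67: linear: a_n = 32 + 7·n.
Subsequence C = 18, 31, 44, ?, 70: linear: a_n = 5 + 13·n.
Filling subsequence C at index 4 by its rule yields 57.

57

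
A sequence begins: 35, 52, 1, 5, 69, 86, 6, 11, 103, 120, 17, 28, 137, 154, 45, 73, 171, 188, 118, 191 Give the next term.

205

Reading positions in blocks of 4 reveals the pattern AABB — 2 tracks woven together.
Track A: 35, 52, 69, 86, 103, 120, 137, 154, 171, 188 — linear: a_n = 18 + 17·n.
Track B: 1, 5, 6, 11, 17, 28, 45, 73, 118, 191 — Fibonacci-style (each term is the sum of the two before it).
The 21st slot belongs to track A; its 11th term is 205.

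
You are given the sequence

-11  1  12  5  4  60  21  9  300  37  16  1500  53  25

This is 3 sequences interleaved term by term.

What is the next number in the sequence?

Split by position mod 3 into 3 tracks.
Stream A: -11, 5, 21, 37, 53 (arithmetic, step +16).
Stream B: 1, 4, 9, 16, 25 (consecutive squares n² from n = 1).
Stream C: 12, 60, 300, 1500 (multiplying by 5 each time).
Term 15 comes from stream C (its 5th entry): 7500.

7500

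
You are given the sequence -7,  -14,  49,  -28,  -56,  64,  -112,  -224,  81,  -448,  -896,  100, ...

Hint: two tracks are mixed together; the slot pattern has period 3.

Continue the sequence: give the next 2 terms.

Positions follow the repeating pattern AAB; grouping by letter gives 2 tracks.
Subsequence A = -7, -14, -28, -56, -112, -224, -448, -896: multiplying by 2 each time.
Subsequence B = 49, 64, 81, 100: the squares 7², 8², 9², ….
Term 13 comes from subsequence A (its 9th entry): -1792.
The 14th slot belongs to subsequence A; its 10th term is -3584.

-1792, -3584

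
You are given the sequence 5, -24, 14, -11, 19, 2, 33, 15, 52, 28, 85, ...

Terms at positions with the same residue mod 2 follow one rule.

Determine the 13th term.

137

Odd-indexed and even-indexed terms follow separate rules.
Stream A: 5, 14, 19, 33, 52, 85. A Fibonacci-like recurrence a_n = a_{n-1} + a_{n-2}.
Stream B: -24, -11, 2, 15, 28. Arithmetic with common difference +13.
Term 13 comes from stream A (its 7th entry): 137.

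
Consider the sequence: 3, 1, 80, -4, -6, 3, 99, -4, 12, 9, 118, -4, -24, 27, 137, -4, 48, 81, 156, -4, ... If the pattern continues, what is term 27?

Split by position mod 4 into 4 tracks.
Stream A: 3, -6, 12, -24, 48 (a geometric progression (common ratio -2)).
Stream B: 1, 3, 9, 27, 81 (powers 3^0, 3^1, 3^2, …).
Stream C: 80, 99, 118, 137, 156 (arithmetic with common difference +19).
Stream D: -4, -4, -4, -4, -4 (constant -4).
Term 27 comes from stream C (its 7th entry): 194.

194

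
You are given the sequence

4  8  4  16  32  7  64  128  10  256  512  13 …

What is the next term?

The slot pattern repeats as AAB (period 3), so there are 2 interleaved tracks.
Track A is 4, 8, 16, 32, 64, 128, 256, 512, which is powers 2^2, 2^3, 2^4, ….
Track B is 4, 7, 10, 13, which is arithmetic, step +3.
The 13th slot belongs to track A; its 9th term is 1024.

1024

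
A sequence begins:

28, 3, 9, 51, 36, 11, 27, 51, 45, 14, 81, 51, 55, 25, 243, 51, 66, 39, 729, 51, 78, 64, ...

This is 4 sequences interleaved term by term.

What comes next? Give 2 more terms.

2187, 51

Split by position mod 4: positions 1, 5, 9, … form one track, and each other residue class forms its own.
Track A: 28, 36, 45, 55, 66, 78. The triangular numbers T_7, T_8, ….
Track B: 3, 11, 14, 25, 39, 64. Each term equals the sum of the previous two.
Track C: 9, 27, 81, 243, 729. Geometric, ×3 each step.
Track D: 51, 51, 51, 51, 51. Always 51.
Term 23 comes from track C (its 6th entry): 2187.
Position 24 falls in track D as its term 6, giving 51.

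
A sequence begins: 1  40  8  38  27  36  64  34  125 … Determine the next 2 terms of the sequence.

32, 216

Positions 1, 3, 5, … form one subsequence and positions 2, 4, 6, … form another.
Track A = 1, 8, 27, 64, 125: perfect cubes starting at 1³.
Track B = 40, 38, 36, 34: arithmetic, step −2.
Term 10 comes from track B (its 5th entry): 32.
Position 11 → track A, term 6 = 216.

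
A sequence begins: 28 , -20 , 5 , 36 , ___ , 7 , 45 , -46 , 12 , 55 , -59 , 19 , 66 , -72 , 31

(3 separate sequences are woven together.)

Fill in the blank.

Read the sequence 3 terms at a time; column i is its own pattern.
Stream A: 28, 36, 45, 55, 66 — triangular numbers starting at T_7.
Stream B: -20, ?, -46, -59, -72 — arithmetic with common difference −13.
Stream C: 5, 7, 12, 19, 31 — Fibonacci-style (each term is the sum of the two before it).
Stream B's pattern makes the blank -33.

-33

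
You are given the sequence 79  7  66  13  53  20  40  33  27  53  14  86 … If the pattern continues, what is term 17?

-25

Positions 1, 3, 5, … form one subsequence and positions 2, 4, 6, … form another.
Subsequence A is 79, 66, 53, 40, 27, 14, which is arithmetic, step −13.
Subsequence B is 7, 13, 20, 33, 53, 86, which is each term equals the sum of the previous two.
The 17th slot belongs to subsequence A; its 9th term is -25.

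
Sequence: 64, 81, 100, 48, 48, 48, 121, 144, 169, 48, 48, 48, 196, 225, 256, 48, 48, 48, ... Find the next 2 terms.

289, 324

Reading positions in blocks of 6 reveals the pattern AAABBB — 2 tracks woven together.
Track A = 64, 81, 100, 121, 144, 169, 196, 225, 256: the squares 8², 9², 10², ….
Track B = 48, 48, 48, 48, 48, 48, 48, 48, 48: always 48.
Position 19 falls in track A as its term 10, giving 289.
Position 20 falls in track A as its term 11, giving 324.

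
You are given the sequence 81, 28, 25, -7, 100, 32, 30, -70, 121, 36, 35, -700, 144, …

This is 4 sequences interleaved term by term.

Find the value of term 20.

Taking every 4th term gives 4 separate tracks.
Track A: 81, 100, 121, 144 (perfect squares starting at 9²).
Track B: 28, 32, 36 (arithmetic with common difference +4).
Track C: 25, 30, 35 (arithmetic with common difference +5).
Track D: -7, -70, -700 (geometric with ratio 10).
Term 20 comes from track D (its 5th entry): -70000.

-70000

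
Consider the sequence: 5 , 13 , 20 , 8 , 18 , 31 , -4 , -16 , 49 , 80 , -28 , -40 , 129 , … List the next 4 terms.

209, -52, -64, 338

Positions follow the repeating pattern AABB; grouping by letter gives 2 tracks.
Subsequence A = 5, 13, 18, 31, 49, 80, 129: a Fibonacci-like recurrence a_n = a_{n-1} + a_{n-2}.
Subsequence B = 20, 8, -4, -16, -28, -40: subtracting 12 each time.
Position 14 falls in subsequence A as its term 8, giving 209.
Position 15 falls in subsequence B as its term 7, giving -52.
Position 16 → subsequence B, term 8 = -64.
Position 17 → subsequence A, term 9 = 338.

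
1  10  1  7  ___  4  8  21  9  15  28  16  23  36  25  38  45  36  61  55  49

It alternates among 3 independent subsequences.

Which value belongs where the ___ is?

Split by position mod 3 into 3 tracks.
Track A: 1, 7, 8, 15, 23, 38, 61. A Fibonacci-like recurrence a_n = a_{n-1} + a_{n-2}.
Track B: 10, ?, 21, 28, 36, 45, 55. The triangular numbers T_4, T_5, ….
Track C: 1, 4, 9, 16, 25, 36, 49. Consecutive squares n² from n = 1.
Filling track B at index 2 by its rule yields 15.

15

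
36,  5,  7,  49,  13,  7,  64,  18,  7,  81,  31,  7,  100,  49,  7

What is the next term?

121

Read the sequence 3 terms at a time; column i is its own pattern.
Track A is 36, 49, 64, 81, 100, which is consecutive squares n² from n = 6.
Track B is 5, 13, 18, 31, 49, which is a Fibonacci-like recurrence a_n = a_{n-1} + a_{n-2}.
Track C is 7, 7, 7, 7, 7, which is constant 7.
The 16th slot belongs to track A; its 6th term is 121.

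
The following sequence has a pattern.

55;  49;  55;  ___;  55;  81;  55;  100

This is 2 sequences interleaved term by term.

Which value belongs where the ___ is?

64

Split by position mod 2 into 2 tracks.
Stream A: 55, 55, 55, 55. Always 55.
Stream B: 49, ?, 81, 100. Consecutive squares n² from n = 7.
Filling stream B at index 2 by its rule yields 64.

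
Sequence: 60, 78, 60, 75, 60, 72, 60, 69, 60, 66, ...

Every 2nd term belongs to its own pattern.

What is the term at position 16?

The terms cycle through 2 interleaved subsequences.
Stream A: 60, 60, 60, 60, 60 — constant 60.
Stream B: 78, 75, 72, 69, 66 — linear: a_n = 81 − 3·n.
Position 16 → stream B, term 8 = 57.

57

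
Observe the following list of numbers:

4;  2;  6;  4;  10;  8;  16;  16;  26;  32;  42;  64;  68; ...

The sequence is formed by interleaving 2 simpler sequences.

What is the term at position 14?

128

Positions 1, 3, 5, … form one subsequence and positions 2, 4, 6, … form another.
Subsequence A: 4, 6, 10, 16, 26, 42, 68 — each term equals the sum of the previous two.
Subsequence B: 2, 4, 8, 16, 32, 64 — successive powers of 2.
The 14th slot belongs to subsequence B; its 7th term is 128.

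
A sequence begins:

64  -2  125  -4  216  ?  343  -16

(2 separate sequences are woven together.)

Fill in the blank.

-8

The terms cycle through 2 interleaved subsequences.
Track A is 64, 125, 216, 343, which is consecutive cubes n³ from n = 4.
Track B is -2, -4, ?, -16, which is geometric with ratio 2.
The gap is track B's term 3; the rule gives -8.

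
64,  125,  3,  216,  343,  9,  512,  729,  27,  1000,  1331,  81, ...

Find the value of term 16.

2744

Positions follow the repeating pattern AAB; grouping by letter gives 2 tracks.
Track A: 64, 125, 216, 343, 512, 729, 1000, 1331 (the cubes 4³, 5³, 6³, …).
Track B: 3, 9, 27, 81 (powers 3^1, 3^2, 3^3, …).
Term 16 comes from track A (its 11th entry): 2744.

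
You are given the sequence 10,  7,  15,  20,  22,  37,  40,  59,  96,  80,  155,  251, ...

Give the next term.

160

Positions follow the repeating pattern ABB; grouping by letter gives 2 tracks.
Subsequence A: 10, 20, 40, 80 (geometric with ratio 2).
Subsequence B: 7, 15, 22, 37, 59, 96, 155, 251 (a Fibonacci-like recurrence a_n = a_{n-1} + a_{n-2}).
Position 13 → subsequence A, term 5 = 160.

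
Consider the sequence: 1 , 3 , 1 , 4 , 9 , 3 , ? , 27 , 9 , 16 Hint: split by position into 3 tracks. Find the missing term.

Taking every 3rd term gives 3 separate tracks.
Stream A is 1, 4, ?, 16, which is perfect squares starting at 1².
Stream B is 3, 9, 27, which is powers 3^1, 3^2, 3^3, ….
Stream C is 1, 3, 9, which is multiplying by 3 each time.
So the missing entry in stream A is 9.

9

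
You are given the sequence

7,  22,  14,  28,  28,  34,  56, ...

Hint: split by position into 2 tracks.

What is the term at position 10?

Taking every 2nd term gives 2 separate tracks.
Track A: 7, 14, 28, 56 (geometric, ×2 each step).
Track B: 22, 28, 34 (adding 6 each time).
Position 10 → track B, term 5 = 46.

46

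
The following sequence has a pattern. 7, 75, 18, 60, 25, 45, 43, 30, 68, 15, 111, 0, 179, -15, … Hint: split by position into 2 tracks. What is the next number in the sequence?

Split by position mod 2 into 2 tracks.
Track A: 7, 18, 25, 43, 68, 111, 179 (each term equals the sum of the previous two).
Track B: 75, 60, 45, 30, 15, 0, -15 (arithmetic with common difference −15).
The 15th slot belongs to track A; its 8th term is 290.

290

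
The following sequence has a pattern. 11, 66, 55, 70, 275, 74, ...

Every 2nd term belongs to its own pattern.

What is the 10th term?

Odd-indexed and even-indexed terms follow separate rules.
Stream A: 11, 55, 275 (geometric with ratio 5).
Stream B: 66, 70, 74 (arithmetic with common difference +4).
Position 10 falls in stream B as its term 5, giving 82.

82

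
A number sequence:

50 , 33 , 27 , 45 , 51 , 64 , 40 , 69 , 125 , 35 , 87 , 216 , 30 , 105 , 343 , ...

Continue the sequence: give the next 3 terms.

25, 123, 512

The terms cycle through 3 interleaved subsequences.
Track A: 50, 45, 40, 35, 30 — arithmetic, step −5.
Track B: 33, 51, 69, 87, 105 — arithmetic with common difference +18.
Track C: 27, 64, 125, 216, 343 — the cubes 3³, 4³, 5³, ….
The 16th slot belongs to track A; its 6th term is 25.
Position 17 falls in track B as its term 6, giving 123.
The 18th slot belongs to track C; its 6th term is 512.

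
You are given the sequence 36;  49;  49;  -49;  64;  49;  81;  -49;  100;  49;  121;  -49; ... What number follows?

144

The terms cycle through 2 interleaved subsequences.
Track A: 36, 49, 64, 81, 100, 121 — perfect squares starting at 6².
Track B: 49, -49, 49, -49, 49, -49 — alternating ±49.
Position 13 falls in track A as its term 7, giving 144.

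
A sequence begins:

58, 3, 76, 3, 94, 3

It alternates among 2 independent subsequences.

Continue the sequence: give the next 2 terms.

112, 3

Odd-indexed and even-indexed terms follow separate rules.
Track A: 58, 76, 94. Arithmetic with common difference +18.
Track B: 3, 3, 3. The constant sequence 3.
Term 7 comes from track A (its 4th entry): 112.
Position 8 falls in track B as its term 4, giving 3.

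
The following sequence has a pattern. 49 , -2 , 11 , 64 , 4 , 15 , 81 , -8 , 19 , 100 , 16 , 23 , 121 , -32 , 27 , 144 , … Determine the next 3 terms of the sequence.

64, 31, 169

Split by position mod 3: positions 1, 4, 7, … form one track, and each other residue class forms its own.
Track A: 49, 64, 81, 100, 121, 144 (perfect squares starting at 7²).
Track B: -2, 4, -8, 16, -32 (geometric with ratio -2).
Track C: 11, 15, 19, 23, 27 (linear: a_n = 7 + 4·n).
Position 17 falls in track B as its term 6, giving 64.
Position 18 falls in track C as its term 6, giving 31.
Term 19 comes from track A (its 7th entry): 169.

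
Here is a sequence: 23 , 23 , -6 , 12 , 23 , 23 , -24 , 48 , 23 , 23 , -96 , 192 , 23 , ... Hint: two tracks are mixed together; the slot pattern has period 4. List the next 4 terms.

The slot pattern repeats as AABB (period 4), so there are 2 interleaved tracks.
Subsequence A: 23, 23, 23, 23, 23, 23, 23 (constant 23).
Subsequence B: -6, 12, -24, 48, -96, 192 (geometric, ×-2 each step).
Position 14 → subsequence A, term 8 = 23.
Position 15 → subsequence B, term 7 = -384.
Position 16 → subsequence B, term 8 = 768.
Position 17 → subsequence A, term 9 = 23.

23, -384, 768, 23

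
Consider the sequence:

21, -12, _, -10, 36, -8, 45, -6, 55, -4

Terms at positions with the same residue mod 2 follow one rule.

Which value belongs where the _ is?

28

Taking every 2nd term gives 2 separate tracks.
Track A: 21, ?, 36, 45, 55 — triangular numbers starting at T_6.
Track B: -12, -10, -8, -6, -4 — linear: a_n = -14 + 2·n.
Filling track A at index 2 by its rule yields 28.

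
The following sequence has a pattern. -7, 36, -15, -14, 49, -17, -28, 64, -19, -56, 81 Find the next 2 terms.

-21, -112

Split by position mod 3: positions 1, 4, 7, … form one track, and each other residue class forms its own.
Subsequence A is -7, -14, -28, -56, which is geometric, ×2 each step.
Subsequence B is 36, 49, 64, 81, which is perfect squares starting at 6².
Subsequence C is -15, -17, -19, which is subtracting 2 each time.
The 12th slot belongs to subsequence C; its 4th term is -21.
Term 13 comes from subsequence A (its 5th entry): -112.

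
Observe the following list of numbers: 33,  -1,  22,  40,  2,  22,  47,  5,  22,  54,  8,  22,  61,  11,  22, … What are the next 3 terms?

68, 14, 22

Read the sequence 3 terms at a time; column i is its own pattern.
Track A: 33, 40, 47, 54, 61 (adding 7 each time).
Track B: -1, 2, 5, 8, 11 (arithmetic with common difference +3).
Track C: 22, 22, 22, 22, 22 (the constant sequence 22).
Term 16 comes from track A (its 6th entry): 68.
Term 17 comes from track B (its 6th entry): 14.
The 18th slot belongs to track C; its 6th term is 22.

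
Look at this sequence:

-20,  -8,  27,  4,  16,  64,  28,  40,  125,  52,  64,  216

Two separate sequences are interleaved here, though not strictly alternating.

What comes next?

Reading positions in blocks of 3 reveals the pattern AAB — 2 tracks woven together.
Subsequence A is -20, -8, 4, 16, 28, 40, 52, 64, which is adding 12 each time.
Subsequence B is 27, 64, 125, 216, which is the cubes 3³, 4³, 5³, ….
Term 13 comes from subsequence A (its 9th entry): 76.

76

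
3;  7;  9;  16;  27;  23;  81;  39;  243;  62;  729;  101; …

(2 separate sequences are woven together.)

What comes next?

Odd-indexed and even-indexed terms follow separate rules.
Stream A: 3, 9, 27, 81, 243, 729 — geometric, ×3 each step.
Stream B: 7, 16, 23, 39, 62, 101 — each term equals the sum of the previous two.
Position 13 falls in stream A as its term 7, giving 2187.

2187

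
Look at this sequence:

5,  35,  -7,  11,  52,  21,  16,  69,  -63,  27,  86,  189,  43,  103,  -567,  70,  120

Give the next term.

1701

Split by position mod 3 into 3 tracks.
Track A is 5, 11, 16, 27, 43, 70, which is a Fibonacci-like recurrence a_n = a_{n-1} + a_{n-2}.
Track B is 35, 52, 69, 86, 103, 120, which is adding 17 each time.
Track C is -7, 21, -63, 189, -567, which is geometric with ratio -3.
Position 18 → track C, term 6 = 1701.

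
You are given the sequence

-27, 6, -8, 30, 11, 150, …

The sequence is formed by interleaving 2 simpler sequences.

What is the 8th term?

750

The terms cycle through 2 interleaved subsequences.
Track A: -27, -8, 11 — arithmetic with common difference +19.
Track B: 6, 30, 150 — geometric, ×5 each step.
Position 8 falls in track B as its term 4, giving 750.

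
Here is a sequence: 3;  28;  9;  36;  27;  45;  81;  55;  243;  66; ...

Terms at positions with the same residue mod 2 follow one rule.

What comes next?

Taking every 2nd term gives 2 separate tracks.
Track A: 3, 9, 27, 81, 243. Powers of 3.
Track B: 28, 36, 45, 55, 66. Triangular numbers n(n+1)/2 for n = 7, 8, ….
Position 11 falls in track A as its term 6, giving 729.

729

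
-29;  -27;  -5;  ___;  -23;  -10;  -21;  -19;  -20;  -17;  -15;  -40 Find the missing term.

Reading positions in blocks of 3 reveals the pattern AAB — 2 tracks woven together.
Track A: -29, -27, ?, -23, -21, -19, -17, -15. Arithmetic, step +2.
Track B: -5, -10, -20, -40. A geometric progression (common ratio 2).
Track A's pattern makes the blank -25.

-25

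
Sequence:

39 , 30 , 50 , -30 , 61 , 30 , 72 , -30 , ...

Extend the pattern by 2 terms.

Positions 1, 3, 5, … form one subsequence and positions 2, 4, 6, … form another.
Stream A: 39, 50, 61, 72 — arithmetic, step +11.
Stream B: 30, -30, 30, -30 — alternating ±30.
Term 9 comes from stream A (its 5th entry): 83.
Position 10 falls in stream B as its term 5, giving 30.

83, 30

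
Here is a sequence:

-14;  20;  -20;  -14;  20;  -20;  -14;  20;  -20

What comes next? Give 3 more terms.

-14, 20, -20

The slot pattern repeats as ABB (period 3), so there are 2 interleaved tracks.
Track A is -14, -14, -14, which is the constant sequence -14.
Track B is 20, -20, 20, -20, 20, -20, which is alternating ±20.
Position 10 → track A, term 4 = -14.
Term 11 comes from track B (its 7th entry): 20.
Position 12 falls in track B as its term 8, giving -20.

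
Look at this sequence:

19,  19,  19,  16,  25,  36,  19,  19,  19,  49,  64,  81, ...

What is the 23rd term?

Reading positions in blocks of 6 reveals the pattern AAABBB — 2 tracks woven together.
Track A: 19, 19, 19, 19, 19, 19 — the constant sequence 19.
Track B: 16, 25, 36, 49, 64, 81 — the squares 4², 5², 6², ….
Position 23 → track B, term 11 = 196.

196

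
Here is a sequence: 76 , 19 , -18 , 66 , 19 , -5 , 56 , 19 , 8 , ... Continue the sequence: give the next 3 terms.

46, 19, 21

Split by position mod 3 into 3 tracks.
Track A is 76, 66, 56, which is arithmetic with common difference −10.
Track B is 19, 19, 19, which is constant 19.
Track C is -18, -5, 8, which is adding 13 each time.
Position 10 → track A, term 4 = 46.
Position 11 → track B, term 4 = 19.
Term 12 comes from track C (its 4th entry): 21.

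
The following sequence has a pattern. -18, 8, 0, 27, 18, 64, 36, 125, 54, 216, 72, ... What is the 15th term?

The terms cycle through 2 interleaved subsequences.
Track A: -18, 0, 18, 36, 54, 72 (arithmetic with common difference +18).
Track B: 8, 27, 64, 125, 216 (perfect cubes starting at 2³).
Position 15 → track A, term 8 = 108.

108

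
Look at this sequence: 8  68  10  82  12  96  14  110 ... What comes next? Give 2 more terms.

Taking every 2nd term gives 2 separate tracks.
Track A is 8, 10, 12, 14, which is linear: a_n = 6 + 2·n.
Track B is 68, 82, 96, 110, which is arithmetic, step +14.
Position 9 falls in track A as its term 5, giving 16.
The 10th slot belongs to track B; its 5th term is 124.

16, 124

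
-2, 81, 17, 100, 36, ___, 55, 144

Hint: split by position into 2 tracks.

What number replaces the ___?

121

The terms cycle through 2 interleaved subsequences.
Stream A: -2, 17, 36, 55. Linear: a_n = -21 + 19·n.
Stream B: 81, 100, ?, 144. Consecutive squares n² from n = 9.
So the missing entry in stream B is 121.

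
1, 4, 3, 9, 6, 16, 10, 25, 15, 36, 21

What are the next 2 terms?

49, 28

Split by position mod 2 into 2 tracks.
Track A: 1, 3, 6, 10, 15, 21 (triangular numbers starting at T_1).
Track B: 4, 9, 16, 25, 36 (consecutive squares n² from n = 2).
Position 12 falls in track B as its term 6, giving 49.
Position 13 falls in track A as its term 7, giving 28.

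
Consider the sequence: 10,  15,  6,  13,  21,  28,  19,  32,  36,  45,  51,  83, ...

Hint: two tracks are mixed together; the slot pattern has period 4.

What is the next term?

55

The slot pattern repeats as AABB (period 4), so there are 2 interleaved tracks.
Track A: 10, 15, 21, 28, 36, 45. The triangular numbers T_4, T_5, ….
Track B: 6, 13, 19, 32, 51, 83. Each term equals the sum of the previous two.
Position 13 falls in track A as its term 7, giving 55.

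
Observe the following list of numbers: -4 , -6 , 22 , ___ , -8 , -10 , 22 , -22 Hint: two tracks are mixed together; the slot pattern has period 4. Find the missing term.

-22

Positions follow the repeating pattern AABB; grouping by letter gives 2 tracks.
Track A: -4, -6, -8, -10 (linear: a_n = -2 − 2·n).
Track B: 22, ?, 22, -22 (oscillating between 22 and -22).
The gap is track B's term 2; the rule gives -22.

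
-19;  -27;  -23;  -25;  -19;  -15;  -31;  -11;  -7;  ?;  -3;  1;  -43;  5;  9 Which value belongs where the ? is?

-37

The slot pattern repeats as ABB (period 3), so there are 2 interleaved tracks.
Subsequence A: -19, -25, -31, ?, -43 (linear: a_n = -13 − 6·n).
Subsequence B: -27, -23, -19, -15, -11, -7, -3, 1, 5, 9 (linear: a_n = -31 + 4·n).
So the missing entry in subsequence A is -37.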